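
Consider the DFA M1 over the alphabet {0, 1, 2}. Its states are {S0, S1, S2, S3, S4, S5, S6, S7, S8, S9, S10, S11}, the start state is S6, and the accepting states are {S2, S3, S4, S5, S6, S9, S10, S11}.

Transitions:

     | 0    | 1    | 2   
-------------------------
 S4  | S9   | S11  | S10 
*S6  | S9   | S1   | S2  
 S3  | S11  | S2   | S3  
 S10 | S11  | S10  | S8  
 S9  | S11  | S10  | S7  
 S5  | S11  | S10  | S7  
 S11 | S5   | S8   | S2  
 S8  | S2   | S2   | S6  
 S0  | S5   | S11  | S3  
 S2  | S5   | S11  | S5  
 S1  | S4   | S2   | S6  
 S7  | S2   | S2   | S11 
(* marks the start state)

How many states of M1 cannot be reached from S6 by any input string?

2

Starting at S6 and following transitions, the reachable set is {S1, S2, S4, S5, S6, S7, S8, S9, S10, S11}. That leaves S0, S3 unreachable — 2 in total.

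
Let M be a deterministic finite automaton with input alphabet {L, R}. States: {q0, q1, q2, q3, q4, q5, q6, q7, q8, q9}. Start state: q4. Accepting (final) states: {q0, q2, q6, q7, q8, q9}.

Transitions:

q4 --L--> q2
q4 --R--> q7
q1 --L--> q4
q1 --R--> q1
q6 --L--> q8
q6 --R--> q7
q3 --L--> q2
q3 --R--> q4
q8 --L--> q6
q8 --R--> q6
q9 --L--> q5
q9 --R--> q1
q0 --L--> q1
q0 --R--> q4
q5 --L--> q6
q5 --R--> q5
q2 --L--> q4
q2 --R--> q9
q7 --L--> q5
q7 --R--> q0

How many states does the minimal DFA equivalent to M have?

States {q3} cannot be reached from the start state, so discard them.
P0 = {q0,q2,q6,q7,q8,q9} | {q1,q4,q5}.
Split {q0,q2,q6,q7,q8,q9} by δ(·,L) → {q0,q2,q7,q9} and {q6,q8}.
Refine {q0,q2,q7,q9} on symbol R: members go to different blocks, giving {q0,q9} and {q2,q7}.
Split {q1,q4,q5} by δ(·,L) → {q1} and {q4} and {q5}.
Refine {q0,q9} on symbol L: members go to different blocks, giving {q0} and {q9}.
Split {q6,q8} by δ(·,R) → {q6} and {q8}.
Refine {q2,q7} on symbol L: members go to different blocks, giving {q2} and {q7}.
No further refinement is possible. Final partition (9 blocks): {q0} | {q1} | {q6} | {q2} | {q4} | {q5} | {q9} | {q8} | {q7}.

9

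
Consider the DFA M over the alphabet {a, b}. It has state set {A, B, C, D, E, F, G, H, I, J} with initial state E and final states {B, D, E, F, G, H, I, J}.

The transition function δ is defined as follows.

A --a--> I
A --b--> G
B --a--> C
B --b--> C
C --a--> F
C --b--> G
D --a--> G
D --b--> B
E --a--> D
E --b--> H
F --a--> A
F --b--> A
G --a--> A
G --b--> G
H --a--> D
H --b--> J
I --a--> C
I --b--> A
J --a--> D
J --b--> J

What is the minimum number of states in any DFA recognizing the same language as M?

5

Every state is reachable, so we keep all 10.
Start with accepting vs non-accepting: {B,D,E,F,G,H,I,J} | {A,C}.
Refine {B,D,E,F,G,H,I,J} on symbol a: members go to different blocks, giving {B,F,G,I} and {D,E,H,J}.
On input b, block {B,F,G,I} splits into {B,F,I} and {G}.
On input a, block {D,E,H,J} splits into {E,H,J} and {D}.
Stable partition: {B,F,I} | {A,C} | {E,H,J} | {G} | {D} — 5 equivalence classes.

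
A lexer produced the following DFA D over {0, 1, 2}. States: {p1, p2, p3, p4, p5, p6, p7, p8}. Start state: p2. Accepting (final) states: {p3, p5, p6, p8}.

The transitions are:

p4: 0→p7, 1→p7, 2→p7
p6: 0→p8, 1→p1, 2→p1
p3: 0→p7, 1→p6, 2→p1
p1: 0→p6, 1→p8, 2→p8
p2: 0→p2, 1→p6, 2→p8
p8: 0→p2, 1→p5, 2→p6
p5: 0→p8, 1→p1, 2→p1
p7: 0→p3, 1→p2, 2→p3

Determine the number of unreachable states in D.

Starting at p2 and following transitions, the reachable set is {p1, p2, p5, p6, p8}. That leaves p3, p4, p7 unreachable — 3 in total.

3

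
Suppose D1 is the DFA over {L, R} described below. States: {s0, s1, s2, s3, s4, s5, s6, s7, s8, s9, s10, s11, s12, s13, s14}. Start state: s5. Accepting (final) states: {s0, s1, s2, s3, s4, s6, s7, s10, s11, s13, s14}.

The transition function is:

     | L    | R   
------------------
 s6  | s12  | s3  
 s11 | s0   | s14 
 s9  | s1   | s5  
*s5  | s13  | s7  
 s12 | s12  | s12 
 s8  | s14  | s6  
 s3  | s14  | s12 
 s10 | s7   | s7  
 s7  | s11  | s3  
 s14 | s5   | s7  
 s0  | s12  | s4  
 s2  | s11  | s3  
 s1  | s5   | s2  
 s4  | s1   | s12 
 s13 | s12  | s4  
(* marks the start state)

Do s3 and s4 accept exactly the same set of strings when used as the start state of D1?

First remove the unreachable states {s6,s8,s9,s10}; 11 states remain.
Initial partition by acceptance: {s0,s1,s2,s3,s4,s7,s11,s13,s14} | {s5,s12}.
On input L, block {s0,s1,s2,s3,s4,s7,s11,s13,s14} splits into {s2,s3,s4,s7,s11} and {s0,s1,s13,s14}.
Refine {s2,s3,s4,s7,s11} on symbol L: members go to different blocks, giving {s3,s4,s11} and {s2,s7}.
Refine {s3,s4,s11} on symbol R: members go to different blocks, giving {s3,s4} and {s11}.
Refine {s5,s12} on symbol L: members go to different blocks, giving {s5} and {s12}.
On input L, block {s0,s1,s13,s14} splits into {s0,s13} and {s1,s14}.
No further refinement is possible. Final partition (7 blocks): {s3,s4} | {s5} | {s0,s13} | {s2,s7} | {s11} | {s12} | {s1,s14}.
s3 and s4 lie in the same block of the stable partition, so they are equivalent — no string distinguishes them.

Yes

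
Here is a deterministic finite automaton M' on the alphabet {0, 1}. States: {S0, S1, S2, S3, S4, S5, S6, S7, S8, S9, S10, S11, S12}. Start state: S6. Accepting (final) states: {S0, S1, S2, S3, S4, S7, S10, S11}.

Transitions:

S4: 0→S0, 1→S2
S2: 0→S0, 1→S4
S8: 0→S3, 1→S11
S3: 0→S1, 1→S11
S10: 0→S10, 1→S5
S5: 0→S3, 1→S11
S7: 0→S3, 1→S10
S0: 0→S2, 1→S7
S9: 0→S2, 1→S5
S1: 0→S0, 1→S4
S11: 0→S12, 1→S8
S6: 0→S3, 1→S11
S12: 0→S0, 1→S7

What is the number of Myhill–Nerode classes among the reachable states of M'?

First remove the unreachable states {S9}; 12 states remain.
Initial partition by acceptance: {S0,S1,S2,S3,S4,S7,S10,S11} | {S5,S6,S8,S12}.
Refine {S0,S1,S2,S3,S4,S7,S10,S11} on symbol 0: members go to different blocks, giving {S0,S1,S2,S3,S4,S7,S10} and {S11}.
On input 1, block {S0,S1,S2,S3,S4,S7,S10} splits into {S0,S1,S2,S4,S7} and {S3} and {S10}.
Refine {S0,S1,S2,S4,S7} on symbol 0: members go to different blocks, giving {S0,S1,S2,S4} and {S7}.
Refine {S0,S1,S2,S4} on symbol 1: members go to different blocks, giving {S1,S2,S4} and {S0}.
Refine {S5,S6,S8,S12} on symbol 0: members go to different blocks, giving {S5,S6,S8} and {S12}.
The partition is now stable with 8 blocks: {S1,S2,S4} | {S5,S6,S8} | {S11} | {S3} | {S10} | {S7} | {S0} | {S12}.

8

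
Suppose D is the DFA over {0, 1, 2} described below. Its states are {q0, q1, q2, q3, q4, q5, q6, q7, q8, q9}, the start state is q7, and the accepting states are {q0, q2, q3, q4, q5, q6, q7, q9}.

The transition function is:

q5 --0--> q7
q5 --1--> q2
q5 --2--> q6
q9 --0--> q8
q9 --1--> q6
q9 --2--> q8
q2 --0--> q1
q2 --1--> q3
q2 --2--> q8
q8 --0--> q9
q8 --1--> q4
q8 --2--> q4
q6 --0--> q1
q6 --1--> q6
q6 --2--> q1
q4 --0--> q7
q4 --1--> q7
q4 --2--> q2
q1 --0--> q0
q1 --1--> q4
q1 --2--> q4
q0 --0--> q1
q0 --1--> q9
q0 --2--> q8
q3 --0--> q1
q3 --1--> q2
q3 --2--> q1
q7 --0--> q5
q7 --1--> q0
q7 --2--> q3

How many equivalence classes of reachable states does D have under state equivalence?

Start with accepting vs non-accepting: {q0,q2,q3,q4,q5,q6,q7,q9} | {q1,q8}.
Split {q0,q2,q3,q4,q5,q6,q7,q9} by δ(·,0) → {q0,q2,q3,q6,q9} and {q4,q5,q7}.
On input 1, block {q4,q5,q7} splits into {q5,q7} and {q4}.
No further refinement is possible. Final partition (4 blocks): {q0,q2,q3,q6,q9} | {q1,q8} | {q5,q7} | {q4}.

4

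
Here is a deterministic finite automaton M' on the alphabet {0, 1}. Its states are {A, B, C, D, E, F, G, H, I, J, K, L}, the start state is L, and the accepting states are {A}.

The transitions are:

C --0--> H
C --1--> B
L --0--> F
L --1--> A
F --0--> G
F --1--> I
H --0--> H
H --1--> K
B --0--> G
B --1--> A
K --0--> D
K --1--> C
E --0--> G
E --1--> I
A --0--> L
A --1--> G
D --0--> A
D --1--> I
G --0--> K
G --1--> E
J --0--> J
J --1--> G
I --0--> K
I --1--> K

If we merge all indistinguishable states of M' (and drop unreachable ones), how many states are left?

Reachable states from the start: {A,B,C,D,E,F,G,H,I,K,L}. Unreachable: {J} — drop them.
P0 = {A} | {B,C,D,E,F,G,H,I,K,L}.
On input 0, block {B,C,D,E,F,G,H,I,K,L} splits into {B,C,E,F,G,H,I,K,L} and {D}.
On input 0, block {B,C,E,F,G,H,I,K,L} splits into {B,C,E,F,G,H,I,L} and {K}.
Split {B,C,E,F,G,H,I,L} by δ(·,0) → {B,C,E,F,H,L} and {G,I}.
Refine {B,C,E,F,H,L} on symbol 0: members go to different blocks, giving {B,E,F} and {C,H,L}.
Split {B,E,F} by δ(·,1) → {E,F} and {B}.
On input 1, block {G,I} splits into {G} and {I}.
Split {C,H,L} by δ(·,0) → {C,H} and {L}.
Refine {C,H} on symbol 1: members go to different blocks, giving {C} and {H}.
No further refinement is possible. Final partition (10 blocks): {A} | {E,F} | {D} | {K} | {G} | {C} | {B} | {I} | {L} | {H}.

10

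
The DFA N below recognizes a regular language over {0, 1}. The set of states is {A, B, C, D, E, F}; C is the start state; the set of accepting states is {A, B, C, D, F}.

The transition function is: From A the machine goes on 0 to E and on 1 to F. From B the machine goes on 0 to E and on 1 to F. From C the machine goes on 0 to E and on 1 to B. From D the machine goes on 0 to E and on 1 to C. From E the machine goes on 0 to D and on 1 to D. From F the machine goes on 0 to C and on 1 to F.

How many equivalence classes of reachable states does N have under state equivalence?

5

First remove the unreachable states {A}; 5 states remain.
Start with accepting vs non-accepting: {B,C,D,F} | {E}.
Refine {B,C,D,F} on symbol 0: members go to different blocks, giving {B,C,D} and {F}.
Refine {B,C,D} on symbol 1: members go to different blocks, giving {C,D} and {B}.
On input 1, block {C,D} splits into {C} and {D}.
No further refinement is possible. Final partition (5 blocks): {C} | {E} | {F} | {B} | {D}.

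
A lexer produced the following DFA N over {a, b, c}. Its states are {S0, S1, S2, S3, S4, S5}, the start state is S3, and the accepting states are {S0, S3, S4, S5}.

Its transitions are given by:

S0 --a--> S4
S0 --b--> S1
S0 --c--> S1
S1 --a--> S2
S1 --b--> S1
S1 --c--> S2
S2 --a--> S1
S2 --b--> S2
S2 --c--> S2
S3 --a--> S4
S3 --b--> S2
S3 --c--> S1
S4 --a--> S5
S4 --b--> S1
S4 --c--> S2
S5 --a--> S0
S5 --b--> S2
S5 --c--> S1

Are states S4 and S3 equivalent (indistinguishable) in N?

All states are reachable from the start state.
Start with accepting vs non-accepting: {S0,S3,S4,S5} | {S1,S2}.
No further refinement is possible. Final partition (2 blocks): {S0,S3,S4,S5} | {S1,S2}.
S4 and S3 lie in the same block of the stable partition, so they are equivalent — no string distinguishes them.

Yes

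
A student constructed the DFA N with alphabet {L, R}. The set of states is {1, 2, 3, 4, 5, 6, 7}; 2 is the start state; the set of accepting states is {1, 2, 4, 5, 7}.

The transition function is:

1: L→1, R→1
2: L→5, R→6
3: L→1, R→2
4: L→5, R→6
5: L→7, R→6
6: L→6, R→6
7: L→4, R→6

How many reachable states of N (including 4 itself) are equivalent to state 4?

4

First remove the unreachable states {1,3}; 5 states remain.
P0 = {2,4,5,7} | {6}.
The partition is now stable with 2 blocks: {2,4,5,7} | {6}.
State 4 belongs to the block {2,4,5,7}, which has 4 states.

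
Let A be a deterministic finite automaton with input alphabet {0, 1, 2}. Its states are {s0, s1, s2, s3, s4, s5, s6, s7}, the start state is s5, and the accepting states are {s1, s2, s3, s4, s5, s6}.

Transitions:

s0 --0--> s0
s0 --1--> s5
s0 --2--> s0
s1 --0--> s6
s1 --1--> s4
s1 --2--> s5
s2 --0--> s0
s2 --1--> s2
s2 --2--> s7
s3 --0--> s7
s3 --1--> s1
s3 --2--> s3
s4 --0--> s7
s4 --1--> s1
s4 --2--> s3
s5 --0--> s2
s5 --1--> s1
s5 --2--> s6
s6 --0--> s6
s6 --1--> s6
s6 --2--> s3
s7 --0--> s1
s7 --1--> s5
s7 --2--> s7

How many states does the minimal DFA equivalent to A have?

7

All states are reachable from the start state.
P0 = {s1,s2,s3,s4,s5,s6} | {s0,s7}.
Refine {s1,s2,s3,s4,s5,s6} on symbol 0: members go to different blocks, giving {s1,s5,s6} and {s2,s3,s4}.
On input 0, block {s1,s5,s6} splits into {s1,s6} and {s5}.
On input 1, block {s1,s6} splits into {s1} and {s6}.
Refine {s0,s7} on symbol 0: members go to different blocks, giving {s0} and {s7}.
Refine {s2,s3,s4} on symbol 0: members go to different blocks, giving {s3,s4} and {s2}.
The partition is now stable with 7 blocks: {s1} | {s0} | {s3,s4} | {s5} | {s6} | {s7} | {s2}.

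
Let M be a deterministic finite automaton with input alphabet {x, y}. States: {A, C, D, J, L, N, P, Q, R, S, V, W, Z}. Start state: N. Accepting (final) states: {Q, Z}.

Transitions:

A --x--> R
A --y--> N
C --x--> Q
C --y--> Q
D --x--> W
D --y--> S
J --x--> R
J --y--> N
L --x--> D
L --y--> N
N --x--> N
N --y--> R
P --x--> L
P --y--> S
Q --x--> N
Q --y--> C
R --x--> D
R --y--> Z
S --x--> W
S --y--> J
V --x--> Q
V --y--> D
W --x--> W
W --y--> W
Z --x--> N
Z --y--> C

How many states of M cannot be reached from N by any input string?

4

Starting at N and following transitions, the reachable set is {C, D, J, N, Q, R, S, W, Z}. That leaves A, L, P, V unreachable — 4 in total.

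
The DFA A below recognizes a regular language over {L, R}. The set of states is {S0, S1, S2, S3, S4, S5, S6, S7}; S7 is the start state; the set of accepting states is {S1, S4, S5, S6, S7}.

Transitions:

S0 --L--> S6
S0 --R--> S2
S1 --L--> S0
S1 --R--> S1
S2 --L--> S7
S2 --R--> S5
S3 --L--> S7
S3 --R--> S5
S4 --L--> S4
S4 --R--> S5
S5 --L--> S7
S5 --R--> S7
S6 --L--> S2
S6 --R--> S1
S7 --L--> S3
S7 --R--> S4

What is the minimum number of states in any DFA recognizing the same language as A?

4

First remove the unreachable states {S0,S1,S2,S6}; 4 states remain.
Start with accepting vs non-accepting: {S4,S5,S7} | {S3}.
Refine {S4,S5,S7} on symbol L: members go to different blocks, giving {S4,S5} and {S7}.
Split {S4,S5} by δ(·,L) → {S4} and {S5}.
No further refinement is possible. Final partition (4 blocks): {S4} | {S3} | {S7} | {S5}.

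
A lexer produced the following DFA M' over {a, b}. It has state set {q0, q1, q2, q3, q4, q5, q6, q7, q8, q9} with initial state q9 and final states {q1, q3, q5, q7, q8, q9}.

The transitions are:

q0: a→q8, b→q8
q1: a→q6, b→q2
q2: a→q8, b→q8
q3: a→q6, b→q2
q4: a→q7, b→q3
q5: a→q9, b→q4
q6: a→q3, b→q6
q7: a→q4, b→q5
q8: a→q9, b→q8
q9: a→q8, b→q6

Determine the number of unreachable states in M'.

5

Starting at q9 and following transitions, the reachable set is {q2, q3, q6, q8, q9}. That leaves q0, q1, q4, q5, q7 unreachable — 5 in total.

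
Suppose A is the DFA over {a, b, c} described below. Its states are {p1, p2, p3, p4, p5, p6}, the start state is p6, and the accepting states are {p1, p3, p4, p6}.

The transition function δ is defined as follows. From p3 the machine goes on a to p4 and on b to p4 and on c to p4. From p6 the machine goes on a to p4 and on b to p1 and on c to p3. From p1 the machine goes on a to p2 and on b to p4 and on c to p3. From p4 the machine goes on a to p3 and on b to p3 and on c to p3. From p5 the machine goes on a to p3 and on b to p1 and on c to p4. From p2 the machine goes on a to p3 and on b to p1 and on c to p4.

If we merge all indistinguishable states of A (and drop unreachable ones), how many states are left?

Reachable states from the start: {p1,p2,p3,p4,p6}. Unreachable: {p5} — drop them.
P0 = {p1,p3,p4,p6} | {p2}.
Refine {p1,p3,p4,p6} on symbol a: members go to different blocks, giving {p3,p4,p6} and {p1}.
On input b, block {p3,p4,p6} splits into {p3,p4} and {p6}.
Stable partition: {p3,p4} | {p2} | {p1} | {p6} — 4 equivalence classes.

4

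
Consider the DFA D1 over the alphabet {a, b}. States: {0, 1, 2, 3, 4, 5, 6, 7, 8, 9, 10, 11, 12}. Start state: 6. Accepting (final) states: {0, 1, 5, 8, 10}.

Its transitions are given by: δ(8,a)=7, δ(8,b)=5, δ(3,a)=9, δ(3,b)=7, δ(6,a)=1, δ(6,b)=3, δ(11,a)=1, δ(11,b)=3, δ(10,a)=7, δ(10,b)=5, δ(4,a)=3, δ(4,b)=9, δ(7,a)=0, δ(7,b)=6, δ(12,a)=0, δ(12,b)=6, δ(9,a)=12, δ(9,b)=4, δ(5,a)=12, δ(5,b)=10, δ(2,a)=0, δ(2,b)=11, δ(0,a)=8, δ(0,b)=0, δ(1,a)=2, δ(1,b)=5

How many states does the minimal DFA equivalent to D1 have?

All states are reachable from the start state.
P0 = {0,1,5,8,10} | {2,3,4,6,7,9,11,12}.
Refine {0,1,5,8,10} on symbol a: members go to different blocks, giving {1,5,8,10} and {0}.
Refine {2,3,4,6,7,9,11,12} on symbol a: members go to different blocks, giving {2,7,12} and {3,4,9} and {6,11}.
Refine {3,4,9} on symbol a: members go to different blocks, giving {3,4} and {9}.
On input a, block {3,4} splits into {3} and {4}.
Stable partition: {1,5,8,10} | {2,7,12} | {0} | {3} | {6,11} | {9} | {4} — 7 equivalence classes.

7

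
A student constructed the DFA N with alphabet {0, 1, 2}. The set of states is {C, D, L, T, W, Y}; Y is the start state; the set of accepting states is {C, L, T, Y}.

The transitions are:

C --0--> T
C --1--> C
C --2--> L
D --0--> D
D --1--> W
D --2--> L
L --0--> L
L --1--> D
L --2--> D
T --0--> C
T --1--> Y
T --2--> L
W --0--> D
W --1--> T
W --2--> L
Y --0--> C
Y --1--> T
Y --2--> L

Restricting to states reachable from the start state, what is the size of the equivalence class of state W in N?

1

Every state is reachable, so we keep all 6.
P0 = {C,L,T,Y} | {D,W}.
On input 1, block {C,L,T,Y} splits into {C,T,Y} and {L}.
Split {D,W} by δ(·,1) → {D} and {W}.
Stable partition: {C,T,Y} | {D} | {L} | {W} — 4 equivalence classes.
State W belongs to the block {W}, which has 1 states.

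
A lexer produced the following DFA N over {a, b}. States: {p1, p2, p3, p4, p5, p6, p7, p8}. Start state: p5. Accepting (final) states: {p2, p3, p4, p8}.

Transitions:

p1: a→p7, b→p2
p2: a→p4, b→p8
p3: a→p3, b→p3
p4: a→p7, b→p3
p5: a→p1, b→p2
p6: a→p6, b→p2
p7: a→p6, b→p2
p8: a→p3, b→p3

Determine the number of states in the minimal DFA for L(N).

4

Every state is reachable, so we keep all 8.
Start with accepting vs non-accepting: {p2,p3,p4,p8} | {p1,p5,p6,p7}.
Refine {p2,p3,p4,p8} on symbol a: members go to different blocks, giving {p2,p3,p8} and {p4}.
Split {p2,p3,p8} by δ(·,a) → {p3,p8} and {p2}.
The partition is now stable with 4 blocks: {p3,p8} | {p1,p5,p6,p7} | {p4} | {p2}.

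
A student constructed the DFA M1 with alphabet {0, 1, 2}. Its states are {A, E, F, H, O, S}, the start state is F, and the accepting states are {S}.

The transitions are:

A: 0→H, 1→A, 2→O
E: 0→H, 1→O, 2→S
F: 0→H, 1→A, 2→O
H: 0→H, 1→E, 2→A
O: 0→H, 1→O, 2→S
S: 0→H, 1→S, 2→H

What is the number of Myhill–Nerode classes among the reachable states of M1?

4

Initial partition by acceptance: {S} | {A,E,F,H,O}.
Split {A,E,F,H,O} by δ(·,2) → {A,F,H} and {E,O}.
Refine {A,F,H} on symbol 1: members go to different blocks, giving {A,F} and {H}.
No further refinement is possible. Final partition (4 blocks): {S} | {A,F} | {E,O} | {H}.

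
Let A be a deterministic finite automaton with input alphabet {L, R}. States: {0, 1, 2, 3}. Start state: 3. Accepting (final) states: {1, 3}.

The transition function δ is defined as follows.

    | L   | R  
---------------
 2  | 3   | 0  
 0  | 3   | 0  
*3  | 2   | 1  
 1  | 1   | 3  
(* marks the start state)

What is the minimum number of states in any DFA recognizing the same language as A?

Every state is reachable, so we keep all 4.
P0 = {1,3} | {0,2}.
Split {1,3} by δ(·,L) → {1} and {3}.
The partition is now stable with 3 blocks: {1} | {0,2} | {3}.

3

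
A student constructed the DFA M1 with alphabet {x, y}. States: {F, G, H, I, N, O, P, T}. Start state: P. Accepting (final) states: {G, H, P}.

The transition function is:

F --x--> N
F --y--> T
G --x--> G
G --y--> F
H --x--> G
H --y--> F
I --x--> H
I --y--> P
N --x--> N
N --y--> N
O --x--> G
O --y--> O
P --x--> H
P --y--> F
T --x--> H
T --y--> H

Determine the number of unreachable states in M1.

No path from P leads to I, O; the other 6 states are all reachable.

2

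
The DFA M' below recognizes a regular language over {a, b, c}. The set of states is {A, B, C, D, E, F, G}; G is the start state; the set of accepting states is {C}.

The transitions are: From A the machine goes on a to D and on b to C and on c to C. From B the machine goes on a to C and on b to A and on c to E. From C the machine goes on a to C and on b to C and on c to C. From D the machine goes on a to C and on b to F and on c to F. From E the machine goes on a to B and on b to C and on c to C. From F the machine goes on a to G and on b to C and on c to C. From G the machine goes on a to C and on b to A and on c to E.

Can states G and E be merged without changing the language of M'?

No

Initial partition by acceptance: {C} | {A,B,D,E,F,G}.
On input a, block {A,B,D,E,F,G} splits into {A,E,F} and {B,D,G}.
The partition is now stable with 3 blocks: {C} | {A,E,F} | {B,D,G}.
G and E end up in different blocks, so they are distinguishable. For instance, the string 'a' is accepted from only G.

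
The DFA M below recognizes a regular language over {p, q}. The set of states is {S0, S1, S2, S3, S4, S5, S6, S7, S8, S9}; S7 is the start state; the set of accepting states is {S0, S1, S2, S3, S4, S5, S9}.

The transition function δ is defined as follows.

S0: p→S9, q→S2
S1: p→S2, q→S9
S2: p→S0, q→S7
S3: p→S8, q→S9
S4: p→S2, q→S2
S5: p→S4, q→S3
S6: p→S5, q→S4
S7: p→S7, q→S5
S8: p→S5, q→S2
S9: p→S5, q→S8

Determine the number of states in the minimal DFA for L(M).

8

First remove the unreachable states {S1,S6}; 8 states remain.
Initial partition by acceptance: {S0,S2,S3,S4,S5,S9} | {S7,S8}.
On input p, block {S0,S2,S3,S4,S5,S9} splits into {S0,S2,S4,S5,S9} and {S3}.
Refine {S0,S2,S4,S5,S9} on symbol q: members go to different blocks, giving {S0,S4} and {S2,S9} and {S5}.
Split {S7,S8} by δ(·,p) → {S7} and {S8}.
On input p, block {S2,S9} splits into {S2} and {S9}.
Refine {S0,S4} on symbol p: members go to different blocks, giving {S0} and {S4}.
No further refinement is possible. Final partition (8 blocks): {S0} | {S7} | {S3} | {S2} | {S5} | {S8} | {S9} | {S4}.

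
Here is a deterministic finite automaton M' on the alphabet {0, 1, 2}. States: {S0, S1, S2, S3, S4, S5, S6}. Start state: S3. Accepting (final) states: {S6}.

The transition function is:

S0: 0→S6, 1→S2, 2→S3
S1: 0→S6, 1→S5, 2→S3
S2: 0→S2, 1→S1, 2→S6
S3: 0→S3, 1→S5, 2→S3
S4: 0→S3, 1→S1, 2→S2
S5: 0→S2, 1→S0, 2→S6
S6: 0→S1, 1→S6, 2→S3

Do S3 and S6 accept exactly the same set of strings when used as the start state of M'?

No

First remove the unreachable states {S4}; 6 states remain.
Start with accepting vs non-accepting: {S6} | {S0,S1,S2,S3,S5}.
On input 0, block {S0,S1,S2,S3,S5} splits into {S2,S3,S5} and {S0,S1}.
Split {S2,S3,S5} by δ(·,1) → {S2,S5} and {S3}.
Stable partition: {S6} | {S2,S5} | {S0,S1} | {S3} — 4 equivalence classes.
S3 and S6 end up in different blocks, so they are distinguishable. For instance, the string 'ε' is accepted from only S6.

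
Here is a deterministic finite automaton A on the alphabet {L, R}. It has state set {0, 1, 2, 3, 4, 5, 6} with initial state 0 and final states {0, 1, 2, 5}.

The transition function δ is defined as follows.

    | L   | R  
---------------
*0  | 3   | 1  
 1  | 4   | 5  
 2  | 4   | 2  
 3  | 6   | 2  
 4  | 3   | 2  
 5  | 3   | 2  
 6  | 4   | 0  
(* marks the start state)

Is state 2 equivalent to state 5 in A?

Every state is reachable, so we keep all 7.
Initial partition by acceptance: {0,1,2,5} | {3,4,6}.
Stable partition: {0,1,2,5} | {3,4,6} — 2 equivalence classes.
2 and 5 lie in the same block of the stable partition, so they are equivalent — no string distinguishes them.

Yes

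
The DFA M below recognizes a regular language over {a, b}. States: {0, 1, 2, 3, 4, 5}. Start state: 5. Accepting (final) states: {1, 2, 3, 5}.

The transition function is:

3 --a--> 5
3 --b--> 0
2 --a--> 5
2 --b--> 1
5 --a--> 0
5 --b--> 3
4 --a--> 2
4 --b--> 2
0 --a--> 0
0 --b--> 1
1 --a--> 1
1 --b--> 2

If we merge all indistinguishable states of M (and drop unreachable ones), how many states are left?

First remove the unreachable states {4}; 5 states remain.
P0 = {1,2,3,5} | {0}.
Split {1,2,3,5} by δ(·,a) → {1,2,3} and {5}.
On input a, block {1,2,3} splits into {2,3} and {1}.
Split {2,3} by δ(·,b) → {2} and {3}.
The partition is now stable with 5 blocks: {2} | {0} | {5} | {1} | {3}.

5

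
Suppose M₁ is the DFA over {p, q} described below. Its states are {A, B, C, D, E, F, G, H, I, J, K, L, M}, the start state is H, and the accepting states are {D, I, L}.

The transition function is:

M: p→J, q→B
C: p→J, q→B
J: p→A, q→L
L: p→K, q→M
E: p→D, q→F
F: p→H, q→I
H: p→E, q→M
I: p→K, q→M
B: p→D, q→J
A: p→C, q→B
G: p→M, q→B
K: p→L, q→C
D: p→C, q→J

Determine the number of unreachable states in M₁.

1

No path from H leads to G; the other 12 states are all reachable.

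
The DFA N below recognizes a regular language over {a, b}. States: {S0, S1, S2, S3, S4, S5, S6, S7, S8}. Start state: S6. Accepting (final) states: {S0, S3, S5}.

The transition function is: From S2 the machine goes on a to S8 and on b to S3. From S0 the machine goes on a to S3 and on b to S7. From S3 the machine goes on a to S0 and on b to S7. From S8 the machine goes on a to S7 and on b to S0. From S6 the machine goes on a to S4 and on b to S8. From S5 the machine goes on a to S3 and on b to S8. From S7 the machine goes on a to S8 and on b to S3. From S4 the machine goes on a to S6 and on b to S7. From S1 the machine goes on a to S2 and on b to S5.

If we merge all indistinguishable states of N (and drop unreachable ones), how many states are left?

3

Reachable states from the start: {S0,S3,S4,S6,S7,S8}. Unreachable: {S1,S2,S5} — drop them.
Start with accepting vs non-accepting: {S0,S3} | {S4,S6,S7,S8}.
Refine {S4,S6,S7,S8} on symbol b: members go to different blocks, giving {S4,S6} and {S7,S8}.
Stable partition: {S0,S3} | {S4,S6} | {S7,S8} — 3 equivalence classes.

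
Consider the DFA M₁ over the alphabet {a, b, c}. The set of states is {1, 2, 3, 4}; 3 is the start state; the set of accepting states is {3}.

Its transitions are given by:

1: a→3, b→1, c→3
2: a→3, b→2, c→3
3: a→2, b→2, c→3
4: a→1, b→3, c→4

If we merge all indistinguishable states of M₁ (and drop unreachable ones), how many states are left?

First remove the unreachable states {1,4}; 2 states remain.
Initial partition by acceptance: {3} | {2}.
No further refinement is possible. Final partition (2 blocks): {3} | {2}.

2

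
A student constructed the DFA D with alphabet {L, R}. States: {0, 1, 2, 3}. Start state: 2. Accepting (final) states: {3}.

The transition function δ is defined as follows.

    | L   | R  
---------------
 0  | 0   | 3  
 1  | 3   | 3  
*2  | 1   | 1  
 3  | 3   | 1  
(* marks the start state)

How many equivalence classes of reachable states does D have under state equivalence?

3

First remove the unreachable states {0}; 3 states remain.
Initial partition by acceptance: {3} | {1,2}.
Split {1,2} by δ(·,L) → {1} and {2}.
Stable partition: {3} | {1} | {2} — 3 equivalence classes.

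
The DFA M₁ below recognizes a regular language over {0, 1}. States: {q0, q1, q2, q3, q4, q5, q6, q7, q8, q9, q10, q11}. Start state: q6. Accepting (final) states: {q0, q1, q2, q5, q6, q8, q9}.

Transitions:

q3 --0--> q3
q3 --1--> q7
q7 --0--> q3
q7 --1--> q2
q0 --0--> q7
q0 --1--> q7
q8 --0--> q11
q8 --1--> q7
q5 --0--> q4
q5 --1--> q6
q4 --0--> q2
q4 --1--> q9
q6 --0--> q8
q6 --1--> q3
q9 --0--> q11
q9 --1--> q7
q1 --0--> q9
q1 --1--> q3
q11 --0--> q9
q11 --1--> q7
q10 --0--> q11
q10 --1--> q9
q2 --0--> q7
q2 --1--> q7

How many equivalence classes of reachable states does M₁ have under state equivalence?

States {q0,q1,q4,q5,q10} cannot be reached from the start state, so discard them.
P0 = {q2,q6,q8,q9} | {q3,q7,q11}.
On input 0, block {q2,q6,q8,q9} splits into {q2,q8,q9} and {q6}.
On input 0, block {q3,q7,q11} splits into {q3,q7} and {q11}.
Split {q2,q8,q9} by δ(·,0) → {q8,q9} and {q2}.
Refine {q3,q7} on symbol 1: members go to different blocks, giving {q3} and {q7}.
The partition is now stable with 6 blocks: {q8,q9} | {q3} | {q6} | {q11} | {q2} | {q7}.

6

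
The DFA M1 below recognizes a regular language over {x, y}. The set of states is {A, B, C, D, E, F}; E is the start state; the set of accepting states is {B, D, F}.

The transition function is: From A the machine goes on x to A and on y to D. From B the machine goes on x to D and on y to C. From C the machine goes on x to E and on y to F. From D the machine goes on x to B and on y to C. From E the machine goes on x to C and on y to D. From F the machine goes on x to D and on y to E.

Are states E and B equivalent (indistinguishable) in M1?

No

Reachable states from the start: {B,C,D,E,F}. Unreachable: {A} — drop them.
P0 = {B,D,F} | {C,E}.
The partition is now stable with 2 blocks: {B,D,F} | {C,E}.
E and B end up in different blocks, so they are distinguishable. For instance, the string 'ε' is accepted from only B.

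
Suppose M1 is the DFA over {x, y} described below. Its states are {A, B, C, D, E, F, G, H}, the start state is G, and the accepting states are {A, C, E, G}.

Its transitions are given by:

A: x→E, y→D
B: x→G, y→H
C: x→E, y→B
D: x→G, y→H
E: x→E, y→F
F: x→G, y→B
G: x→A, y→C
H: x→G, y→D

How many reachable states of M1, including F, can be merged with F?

Every state is reachable, so we keep all 8.
Start with accepting vs non-accepting: {A,C,E,G} | {B,D,F,H}.
Split {A,C,E,G} by δ(·,y) → {A,C,E} and {G}.
Stable partition: {A,C,E} | {B,D,F,H} | {G} — 3 equivalence classes.
State F belongs to the block {B,D,F,H}, which has 4 states.

4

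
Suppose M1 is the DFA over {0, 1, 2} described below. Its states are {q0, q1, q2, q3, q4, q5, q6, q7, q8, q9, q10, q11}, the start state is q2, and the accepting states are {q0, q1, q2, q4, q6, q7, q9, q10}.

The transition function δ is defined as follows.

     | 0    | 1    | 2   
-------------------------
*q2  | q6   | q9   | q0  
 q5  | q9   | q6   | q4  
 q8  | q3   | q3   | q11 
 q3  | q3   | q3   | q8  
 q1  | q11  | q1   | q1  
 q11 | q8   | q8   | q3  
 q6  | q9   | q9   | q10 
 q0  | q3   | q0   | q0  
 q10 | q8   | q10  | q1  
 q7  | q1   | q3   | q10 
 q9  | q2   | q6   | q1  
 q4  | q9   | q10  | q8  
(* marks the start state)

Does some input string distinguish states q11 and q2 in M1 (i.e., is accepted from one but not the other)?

Yes

Reachable states from the start: {q0,q1,q2,q3,q6,q8,q9,q10,q11}. Unreachable: {q4,q5,q7} — drop them.
P0 = {q0,q1,q2,q6,q9,q10} | {q3,q8,q11}.
Split {q0,q1,q2,q6,q9,q10} by δ(·,0) → {q0,q1,q10} and {q2,q6,q9}.
No further refinement is possible. Final partition (3 blocks): {q0,q1,q10} | {q3,q8,q11} | {q2,q6,q9}.
q11 and q2 end up in different blocks, so they are distinguishable. For instance, the string 'ε' is accepted from only q2.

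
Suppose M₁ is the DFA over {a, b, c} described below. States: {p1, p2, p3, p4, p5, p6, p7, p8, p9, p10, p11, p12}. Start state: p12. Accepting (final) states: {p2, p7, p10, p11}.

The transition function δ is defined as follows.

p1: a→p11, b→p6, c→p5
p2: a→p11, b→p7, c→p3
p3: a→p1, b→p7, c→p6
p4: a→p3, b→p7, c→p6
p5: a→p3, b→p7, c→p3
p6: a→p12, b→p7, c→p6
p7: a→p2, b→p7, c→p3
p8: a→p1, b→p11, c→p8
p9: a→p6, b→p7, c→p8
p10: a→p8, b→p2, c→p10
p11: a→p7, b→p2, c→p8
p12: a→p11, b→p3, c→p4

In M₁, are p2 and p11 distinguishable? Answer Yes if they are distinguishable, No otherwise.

Reachable states from the start: {p1,p2,p3,p4,p5,p6,p7,p8,p11,p12}. Unreachable: {p9,p10} — drop them.
Start with accepting vs non-accepting: {p2,p7,p11} | {p1,p3,p4,p5,p6,p8,p12}.
Refine {p1,p3,p4,p5,p6,p8,p12} on symbol a: members go to different blocks, giving {p3,p4,p5,p6,p8} and {p1,p12}.
Refine {p3,p4,p5,p6,p8} on symbol a: members go to different blocks, giving {p3,p6,p8} and {p4,p5}.
The partition is now stable with 4 blocks: {p2,p7,p11} | {p3,p6,p8} | {p1,p12} | {p4,p5}.
p2 and p11 lie in the same block of the stable partition, so they are equivalent — no string distinguishes them.

No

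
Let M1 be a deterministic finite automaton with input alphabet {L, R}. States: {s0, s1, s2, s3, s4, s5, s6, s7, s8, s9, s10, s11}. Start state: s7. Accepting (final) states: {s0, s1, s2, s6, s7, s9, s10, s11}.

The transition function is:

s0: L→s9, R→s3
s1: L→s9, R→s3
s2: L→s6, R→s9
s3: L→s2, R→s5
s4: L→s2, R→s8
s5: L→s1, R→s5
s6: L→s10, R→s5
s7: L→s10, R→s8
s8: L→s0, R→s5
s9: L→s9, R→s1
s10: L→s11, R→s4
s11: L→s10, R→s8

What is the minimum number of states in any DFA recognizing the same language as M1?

All states are reachable from the start state.
P0 = {s0,s1,s2,s6,s7,s9,s10,s11} | {s3,s4,s5,s8}.
Refine {s0,s1,s2,s6,s7,s9,s10,s11} on symbol R: members go to different blocks, giving {s0,s1,s6,s7,s10,s11} and {s2,s9}.
Split {s0,s1,s6,s7,s10,s11} by δ(·,L) → {s6,s7,s10,s11} and {s0,s1}.
On input L, block {s3,s4,s5,s8} splits into {s3,s4} and {s5,s8}.
Split {s6,s7,s10,s11} by δ(·,R) → {s6,s7,s11} and {s10}.
On input L, block {s2,s9} splits into {s2} and {s9}.
Stable partition: {s6,s7,s11} | {s3,s4} | {s2} | {s0,s1} | {s5,s8} | {s10} | {s9} — 7 equivalence classes.

7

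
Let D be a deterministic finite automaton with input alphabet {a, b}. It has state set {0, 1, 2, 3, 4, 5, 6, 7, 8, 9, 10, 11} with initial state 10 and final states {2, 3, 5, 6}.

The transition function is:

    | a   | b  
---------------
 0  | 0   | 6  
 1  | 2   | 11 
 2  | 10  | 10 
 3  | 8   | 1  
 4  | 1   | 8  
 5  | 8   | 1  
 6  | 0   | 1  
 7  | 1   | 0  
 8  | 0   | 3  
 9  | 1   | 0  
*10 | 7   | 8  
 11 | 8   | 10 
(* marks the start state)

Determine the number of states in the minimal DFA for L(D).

7

States {4,5,9} cannot be reached from the start state, so discard them.
Start with accepting vs non-accepting: {2,3,6} | {0,1,7,8,10,11}.
On input a, block {0,1,7,8,10,11} splits into {0,7,8,10,11} and {1}.
Split {2,3,6} by δ(·,b) → {3,6} and {2}.
On input a, block {0,7,8,10,11} splits into {0,8,10,11} and {7}.
Split {0,8,10,11} by δ(·,a) → {0,8,11} and {10}.
Refine {0,8,11} on symbol b: members go to different blocks, giving {0,8} and {11}.
The partition is now stable with 7 blocks: {3,6} | {0,8} | {1} | {2} | {7} | {10} | {11}.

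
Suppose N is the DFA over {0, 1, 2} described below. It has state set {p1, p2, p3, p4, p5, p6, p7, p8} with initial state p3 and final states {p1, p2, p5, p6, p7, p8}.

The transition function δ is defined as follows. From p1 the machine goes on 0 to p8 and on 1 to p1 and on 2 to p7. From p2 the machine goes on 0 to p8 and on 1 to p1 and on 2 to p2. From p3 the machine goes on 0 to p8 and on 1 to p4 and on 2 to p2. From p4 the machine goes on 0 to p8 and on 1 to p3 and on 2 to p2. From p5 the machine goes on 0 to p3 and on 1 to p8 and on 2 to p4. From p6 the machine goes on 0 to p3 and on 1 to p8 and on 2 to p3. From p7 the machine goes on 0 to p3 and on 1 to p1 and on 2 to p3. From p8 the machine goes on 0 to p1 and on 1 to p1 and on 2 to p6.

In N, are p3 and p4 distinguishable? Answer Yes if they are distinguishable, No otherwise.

States {p5} cannot be reached from the start state, so discard them.
P0 = {p1,p2,p6,p7,p8} | {p3,p4}.
On input 0, block {p1,p2,p6,p7,p8} splits into {p1,p2,p8} and {p6,p7}.
Refine {p1,p2,p8} on symbol 2: members go to different blocks, giving {p1,p8} and {p2}.
The partition is now stable with 4 blocks: {p1,p8} | {p3,p4} | {p6,p7} | {p2}.
p3 and p4 lie in the same block of the stable partition, so they are equivalent — no string distinguishes them.

No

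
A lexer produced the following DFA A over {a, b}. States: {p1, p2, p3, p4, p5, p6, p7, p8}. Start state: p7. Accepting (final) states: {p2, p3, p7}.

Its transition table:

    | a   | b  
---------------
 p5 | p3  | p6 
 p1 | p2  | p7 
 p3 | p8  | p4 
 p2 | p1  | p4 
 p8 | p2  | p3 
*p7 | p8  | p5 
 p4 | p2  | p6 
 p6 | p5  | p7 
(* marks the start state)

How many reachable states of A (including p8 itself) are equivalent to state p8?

P0 = {p2,p3,p7} | {p1,p4,p5,p6,p8}.
Refine {p1,p4,p5,p6,p8} on symbol a: members go to different blocks, giving {p1,p4,p5,p8} and {p6}.
On input b, block {p1,p4,p5,p8} splits into {p1,p8} and {p4,p5}.
The partition is now stable with 4 blocks: {p2,p3,p7} | {p1,p8} | {p6} | {p4,p5}.
State p8 belongs to the block {p1,p8}, which has 2 states.

2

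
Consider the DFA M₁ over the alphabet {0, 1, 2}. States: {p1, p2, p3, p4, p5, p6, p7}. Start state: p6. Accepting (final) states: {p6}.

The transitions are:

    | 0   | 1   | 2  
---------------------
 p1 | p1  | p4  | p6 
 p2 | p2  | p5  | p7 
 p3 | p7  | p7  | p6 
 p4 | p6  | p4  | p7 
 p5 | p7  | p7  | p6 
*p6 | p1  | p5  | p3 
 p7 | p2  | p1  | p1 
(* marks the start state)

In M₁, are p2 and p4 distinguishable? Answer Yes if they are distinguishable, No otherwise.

Yes

All states are reachable from the start state.
Start with accepting vs non-accepting: {p6} | {p1,p2,p3,p4,p5,p7}.
Split {p1,p2,p3,p4,p5,p7} by δ(·,0) → {p1,p2,p3,p5,p7} and {p4}.
Refine {p1,p2,p3,p5,p7} on symbol 1: members go to different blocks, giving {p2,p3,p5,p7} and {p1}.
Split {p2,p3,p5,p7} by δ(·,1) → {p2,p3,p5} and {p7}.
Refine {p2,p3,p5} on symbol 0: members go to different blocks, giving {p3,p5} and {p2}.
No further refinement is possible. Final partition (6 blocks): {p6} | {p3,p5} | {p4} | {p1} | {p7} | {p2}.
p2 and p4 end up in different blocks, so they are distinguishable. For instance, the string '0' is accepted from only p4.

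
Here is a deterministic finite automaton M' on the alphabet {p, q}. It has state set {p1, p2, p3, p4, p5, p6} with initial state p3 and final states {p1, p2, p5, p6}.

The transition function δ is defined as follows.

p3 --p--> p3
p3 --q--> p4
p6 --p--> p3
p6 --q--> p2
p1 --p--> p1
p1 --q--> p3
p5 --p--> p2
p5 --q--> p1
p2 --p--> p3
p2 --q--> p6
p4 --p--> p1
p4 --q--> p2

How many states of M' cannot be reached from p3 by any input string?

No path from p3 leads to p5; the other 5 states are all reachable.

1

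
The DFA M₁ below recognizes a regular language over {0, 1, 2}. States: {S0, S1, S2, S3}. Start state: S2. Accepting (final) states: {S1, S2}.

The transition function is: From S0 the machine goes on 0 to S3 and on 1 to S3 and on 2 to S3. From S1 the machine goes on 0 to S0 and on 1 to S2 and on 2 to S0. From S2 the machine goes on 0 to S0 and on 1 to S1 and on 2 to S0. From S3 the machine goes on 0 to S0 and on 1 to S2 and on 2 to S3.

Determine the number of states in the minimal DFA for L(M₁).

Start with accepting vs non-accepting: {S1,S2} | {S0,S3}.
Refine {S0,S3} on symbol 1: members go to different blocks, giving {S0} and {S3}.
Stable partition: {S1,S2} | {S0} | {S3} — 3 equivalence classes.

3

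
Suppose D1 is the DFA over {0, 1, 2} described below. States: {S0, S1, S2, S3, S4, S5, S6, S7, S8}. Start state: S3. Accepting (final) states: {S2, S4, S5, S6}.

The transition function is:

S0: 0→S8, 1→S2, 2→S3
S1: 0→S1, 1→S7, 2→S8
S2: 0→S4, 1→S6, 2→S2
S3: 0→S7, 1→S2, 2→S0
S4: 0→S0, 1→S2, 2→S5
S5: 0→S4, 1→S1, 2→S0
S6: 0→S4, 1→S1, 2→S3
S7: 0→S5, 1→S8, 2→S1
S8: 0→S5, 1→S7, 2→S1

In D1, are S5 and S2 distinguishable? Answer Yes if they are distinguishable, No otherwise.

Start with accepting vs non-accepting: {S2,S4,S5,S6} | {S0,S1,S3,S7,S8}.
Refine {S2,S4,S5,S6} on symbol 0: members go to different blocks, giving {S2,S5,S6} and {S4}.
Split {S2,S5,S6} by δ(·,1) → {S5,S6} and {S2}.
On input 0, block {S0,S1,S3,S7,S8} splits into {S0,S1,S3} and {S7,S8}.
Refine {S0,S1,S3} on symbol 0: members go to different blocks, giving {S0,S3} and {S1}.
No further refinement is possible. Final partition (6 blocks): {S5,S6} | {S0,S3} | {S4} | {S2} | {S7,S8} | {S1}.
S5 and S2 end up in different blocks, so they are distinguishable. For instance, the string '1' is accepted from only S2.

Yes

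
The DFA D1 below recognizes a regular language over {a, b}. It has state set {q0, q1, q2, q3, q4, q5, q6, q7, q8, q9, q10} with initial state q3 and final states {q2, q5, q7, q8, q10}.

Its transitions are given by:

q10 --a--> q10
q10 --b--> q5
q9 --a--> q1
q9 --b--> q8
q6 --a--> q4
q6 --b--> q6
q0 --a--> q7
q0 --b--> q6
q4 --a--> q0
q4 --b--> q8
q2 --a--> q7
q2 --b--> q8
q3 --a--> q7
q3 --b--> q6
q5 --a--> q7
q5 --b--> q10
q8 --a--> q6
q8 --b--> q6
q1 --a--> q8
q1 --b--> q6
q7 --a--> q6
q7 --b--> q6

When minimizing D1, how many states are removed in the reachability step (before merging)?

BFS from q3 reaches {q0, q3, q4, q6, q7, q8}; the 5 state(s) q1, q2, q5, q9, q10 are never visited.

5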